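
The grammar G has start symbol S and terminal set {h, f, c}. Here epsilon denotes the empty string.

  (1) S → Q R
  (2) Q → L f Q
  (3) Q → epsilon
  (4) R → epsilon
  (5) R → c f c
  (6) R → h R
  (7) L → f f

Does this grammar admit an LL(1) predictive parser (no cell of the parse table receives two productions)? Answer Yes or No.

FIRST(S) = {epsilon, c, f, h}
FIRST(Q) = {epsilon, f}
FIRST(R) = {epsilon, c, h}
FIRST(L) = {f}
FOLLOW(S) = {$}
FOLLOW(Q) = {$, c, h}
FOLLOW(R) = {$}
FOLLOW(L) = {f}
Each cell of M receives at most one production.

Yes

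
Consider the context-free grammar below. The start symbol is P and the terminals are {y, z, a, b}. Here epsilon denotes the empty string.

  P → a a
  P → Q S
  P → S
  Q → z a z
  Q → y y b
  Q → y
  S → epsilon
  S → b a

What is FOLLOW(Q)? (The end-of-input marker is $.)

FIRST(Q) = {y, z}
FIRST(S) = {epsilon, b}
FIRST(P) = {epsilon, a, b, y, z}  (via Q S, S)
FOLLOW(P) includes $ since P is the start symbol.
FOLLOW(P): P appears on no right-hand side. Thus FOLLOW(P) = {$}.
FOLLOW(Q): in P→Q S, Q is followed by S with FIRST {epsilon, b}; in P→Q S, the suffix after Q is nullable, so FOLLOW(Q) ⊇ FOLLOW(P) = {$}. Thus FOLLOW(Q) = {$, b}.
FOLLOW(S): in P→Q S, the suffix after S is empty, so FOLLOW(S) ⊇ FOLLOW(P) = {$}; in P→S, the suffix after S is empty, so FOLLOW(S) ⊇ FOLLOW(P) = {$}. Thus FOLLOW(S) = {$}.

{$, b}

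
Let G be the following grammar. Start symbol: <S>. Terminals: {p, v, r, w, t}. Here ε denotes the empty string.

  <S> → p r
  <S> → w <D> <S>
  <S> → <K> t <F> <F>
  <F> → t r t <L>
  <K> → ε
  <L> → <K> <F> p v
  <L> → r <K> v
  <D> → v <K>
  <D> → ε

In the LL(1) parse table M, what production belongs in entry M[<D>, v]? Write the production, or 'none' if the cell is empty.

<D> → v <K>

FIRST(<F>): from <F>→t r t <L> we get {t}. So FIRST(<F>) = {t}.
FIRST(<K>): from <K>→ε we get {ε}. So FIRST(<K>) = {ε}.
FIRST(<D>): from <D>→v <K> we get {v}; from <D>→ε we get {ε}. So FIRST(<D>) = {ε, v}.
FIRST(<S>): from <S>→p r we get {p}; from <S>→w <D> <S> we get {w}; from <S>→<K> t <F> <F> we get {t}. So FIRST(<S>) = {p, t, w}.
FIRST(<L>): from <L>→<K> <F> p v we get {t}; from <L>→r <K> v we get {r}. So FIRST(<L>) = {r, t}.
FOLLOW(<S>) includes $ since <S> is the start symbol.
FOLLOW(<D>): in <S>→w <D> <S>, <D> is followed by <S> with FIRST {p, t, w}. Thus FOLLOW(<D>) = {p, t, w}.
For <D> → v <K>: FIRST(v <K>) = {v}, so it goes in M[<D>, t] for t ∈ {v}.
For <D> → ε: FIRST(ε) = {ε}, so it goes in M[<D>, t] for t ∈ {}; since ε ∈ FIRST, also for every t ∈ FOLLOW(<D>) = {p, t, w}.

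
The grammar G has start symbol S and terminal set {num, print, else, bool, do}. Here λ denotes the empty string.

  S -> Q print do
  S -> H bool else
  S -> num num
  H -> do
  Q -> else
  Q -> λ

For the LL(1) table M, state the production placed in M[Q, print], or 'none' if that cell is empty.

Q -> λ

FIRST(H) = {do}
FIRST(Q) = {λ, else}
FIRST(S) = {do, else, num, print}  (via Q print do, H bool else)
FOLLOW(S) includes $ since S is the start symbol.
FOLLOW(Q): in S->Q print do, Q is followed by print do with FIRST {print}. Thus FOLLOW(Q) = {print}.
For Q -> else: FIRST(else) = {else}, so it goes in M[Q, t] for t ∈ {else}.
For Q -> λ: FIRST(λ) = {λ}, so it goes in M[Q, t] for t ∈ {}; since λ ∈ FIRST, also for every t ∈ FOLLOW(Q) = {print}.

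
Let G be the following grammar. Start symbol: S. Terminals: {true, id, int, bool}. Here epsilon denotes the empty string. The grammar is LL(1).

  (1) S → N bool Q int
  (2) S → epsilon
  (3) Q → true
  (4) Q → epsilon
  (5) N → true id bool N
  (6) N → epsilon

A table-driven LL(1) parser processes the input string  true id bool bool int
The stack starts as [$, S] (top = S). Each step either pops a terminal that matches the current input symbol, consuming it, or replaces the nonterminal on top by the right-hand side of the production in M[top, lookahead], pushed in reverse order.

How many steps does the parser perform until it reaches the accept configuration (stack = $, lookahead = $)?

9

step 1: stack=$ S  input=true id bool bool int $  — expand S → N bool Q int
step 2: stack=$ int Q bool N  input=true id bool bool int $  — expand N → true id bool N
step 3: stack=$ int Q bool N bool id true  input=true id bool bool int $  — match true
step 4: stack=$ int Q bool N bool id  input=id bool bool int $  — match id
step 5: stack=$ int Q bool N bool  input=bool bool int $  — match bool
step 6: stack=$ int Q bool N  input=bool int $  — expand N → epsilon
step 7: stack=$ int Q bool  input=bool int $  — match bool
step 8: stack=$ int Q  input=int $  — expand Q → epsilon
step 9: stack=$ int  input=int $  — match int
Accept reached after 9 steps.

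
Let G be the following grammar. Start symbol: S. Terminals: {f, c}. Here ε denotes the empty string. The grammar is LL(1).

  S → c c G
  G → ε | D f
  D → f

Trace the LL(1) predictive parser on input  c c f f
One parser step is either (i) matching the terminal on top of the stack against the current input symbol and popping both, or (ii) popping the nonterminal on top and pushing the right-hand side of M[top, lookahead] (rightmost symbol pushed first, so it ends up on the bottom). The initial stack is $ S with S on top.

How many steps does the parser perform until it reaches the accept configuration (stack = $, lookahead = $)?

step 1: stack=$ S  input=c c f f $  — expand S → c c G
step 2: stack=$ G c c  input=c c f f $  — match c
step 3: stack=$ G c  input=c f f $  — match c
step 4: stack=$ G  input=f f $  — expand G → D f
step 5: stack=$ f D  input=f f $  — expand D → f
step 6: stack=$ f f  input=f f $  — match f
step 7: stack=$ f  input=f $  — match f
Accept reached after 7 steps.

7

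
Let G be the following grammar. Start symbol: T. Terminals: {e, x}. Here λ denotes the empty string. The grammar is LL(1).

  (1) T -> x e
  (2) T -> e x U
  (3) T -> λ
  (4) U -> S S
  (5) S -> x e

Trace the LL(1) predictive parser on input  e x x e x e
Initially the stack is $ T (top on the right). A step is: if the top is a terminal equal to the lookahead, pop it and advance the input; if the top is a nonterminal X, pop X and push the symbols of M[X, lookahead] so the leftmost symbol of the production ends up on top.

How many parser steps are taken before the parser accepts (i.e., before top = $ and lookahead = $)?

      Stack    Input          Action
   1  $ T      e x x e x e $  expand T -> e x U
   2  $ U x e  e x x e x e $  match e
   3  $ U x    x x e x e $    match x
   4  $ U      x e x e $      expand U -> S S
   5  $ S S    x e x e $      expand S -> x e
   6  $ S e x  x e x e $      match x
   7  $ S e    e x e $        match e
   8  $ S      x e $          expand S -> x e
   9  $ e x    x e $          match x
  10  $ e      e $            match e
Accept reached after 10 steps.

10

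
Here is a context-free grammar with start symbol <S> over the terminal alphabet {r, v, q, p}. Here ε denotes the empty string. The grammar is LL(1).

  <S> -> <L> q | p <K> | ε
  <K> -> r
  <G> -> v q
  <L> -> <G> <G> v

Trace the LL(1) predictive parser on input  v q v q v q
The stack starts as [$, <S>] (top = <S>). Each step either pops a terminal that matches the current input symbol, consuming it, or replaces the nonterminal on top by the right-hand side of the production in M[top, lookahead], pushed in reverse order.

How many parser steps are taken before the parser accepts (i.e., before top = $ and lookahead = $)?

step 1: stack=$ <S>  input=v q v q v q $  — expand <S> -> <L> q
step 2: stack=$ q <L>  input=v q v q v q $  — expand <L> -> <G> <G> v
step 3: stack=$ q v <G> <G>  input=v q v q v q $  — expand <G> -> v q
step 4: stack=$ q v <G> q v  input=v q v q v q $  — match v
step 5: stack=$ q v <G> q  input=q v q v q $  — match q
step 6: stack=$ q v <G>  input=v q v q $  — expand <G> -> v q
step 7: stack=$ q v q v  input=v q v q $  — match v
step 8: stack=$ q v q  input=q v q $  — match q
step 9: stack=$ q v  input=v q $  — match v
step 10: stack=$ q  input=q $  — match q
Accept reached after 10 steps.

10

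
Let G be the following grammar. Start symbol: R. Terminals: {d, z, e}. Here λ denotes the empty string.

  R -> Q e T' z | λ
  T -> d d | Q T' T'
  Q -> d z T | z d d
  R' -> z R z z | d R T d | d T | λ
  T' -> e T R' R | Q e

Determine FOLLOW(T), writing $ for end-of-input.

FIRST(Q) = {d, z}
FIRST(R') = {λ, d, z}
FIRST(R) = {λ, d, z}  (via Q e T' z)
FIRST(T) = {d, z}  (via Q T' T')
FIRST(T') = {d, e, z}  (via Q e)
FOLLOW(R) includes $ since R is the start symbol.
FOLLOW(Q): in R->Q e T' z, Q is followed by e T' z with FIRST {e}; in T->Q T' T', Q is followed by T' T' with FIRST {d, e, z}; in T'->Q e, Q is followed by e with FIRST {e}. Thus FOLLOW(Q) = {d, e, z}.
FOLLOW(R): in R'->z R z z, R is followed by z z with FIRST {z}; in R'->d R T d, R is followed by T d with FIRST {d, z}; in T'->e T R' R, the suffix after R is empty, so FOLLOW(R) ⊇ FOLLOW(T') = {d, e, z}. Thus FOLLOW(R) = {$, d, e, z}.
FOLLOW(T): in Q->d z T, the suffix after T is empty, so FOLLOW(T) ⊇ FOLLOW(Q) = {d, e, z}; in R'->d R T d, T is followed by d with FIRST {d}; in R'->d T, the suffix after T is empty, so FOLLOW(T) ⊇ FOLLOW(R') = {d, e, z}; in T'->e T R' R, T is followed by R' R with FIRST {λ, d, z}; in T'->e T R' R, the suffix after T is nullable, so FOLLOW(T) ⊇ FOLLOW(T') = {d, e, z}. Thus FOLLOW(T) = {d, e, z}.
FOLLOW(T'): in R->Q e T' z, T' is followed by z with FIRST {z}; in T->Q T' T' (occurrence 1), T' is followed by T' with FIRST {d, e, z}; in T->Q T' T' (occurrence 2), the suffix after T' is empty, so FOLLOW(T') ⊇ FOLLOW(T) = {d, e, z}. Thus FOLLOW(T') = {d, e, z}.
FOLLOW(R'): in T'->e T R' R, R' is followed by R with FIRST {λ, d, z}; in T'->e T R' R, the suffix after R' is nullable, so FOLLOW(R') ⊇ FOLLOW(T') = {d, e, z}. Thus FOLLOW(R') = {d, e, z}.

{d, e, z}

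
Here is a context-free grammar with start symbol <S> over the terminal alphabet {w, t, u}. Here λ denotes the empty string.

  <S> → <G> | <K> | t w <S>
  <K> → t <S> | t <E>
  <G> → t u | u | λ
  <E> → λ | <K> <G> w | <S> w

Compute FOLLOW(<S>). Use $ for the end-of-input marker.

{$, t, u, w}

FIRST(<K>) = {t}
FIRST(<G>) = {λ, t, u}
FIRST(<S>) = {λ, t, u}  (via <G>, <K>)
FIRST(<E>) = {λ, t, u, w}  (via <K> <G> w, <S> w)
FOLLOW(<S>) includes $ since <S> is the start symbol.
FOLLOW(<S>): in <S>→t w <S>, the suffix after <S> is empty (adds nothing new); in <K>→t <S>, the suffix after <S> is empty, so FOLLOW(<S>) ⊇ FOLLOW(<K>) = {$, t, u, w}; in <E>→<S> w, <S> is followed by w with FIRST {w}. Thus FOLLOW(<S>) = {$, t, u, w}.
FOLLOW(<K>): in <S>→<K>, the suffix after <K> is empty, so FOLLOW(<K>) ⊇ FOLLOW(<S>) = {$, t, u, w}; in <E>→<K> <G> w, <K> is followed by <G> w with FIRST {t, u, w}. Thus FOLLOW(<K>) = {$, t, u, w}.
FOLLOW(<G>): in <S>→<G>, the suffix after <G> is empty, so FOLLOW(<G>) ⊇ FOLLOW(<S>) = {$, t, u, w}; in <E>→<K> <G> w, <G> is followed by w with FIRST {w}. Thus FOLLOW(<G>) = {$, t, u, w}.
FOLLOW(<E>): in <K>→t <E>, the suffix after <E> is empty, so FOLLOW(<E>) ⊇ FOLLOW(<K>) = {$, t, u, w}. Thus FOLLOW(<E>) = {$, t, u, w}.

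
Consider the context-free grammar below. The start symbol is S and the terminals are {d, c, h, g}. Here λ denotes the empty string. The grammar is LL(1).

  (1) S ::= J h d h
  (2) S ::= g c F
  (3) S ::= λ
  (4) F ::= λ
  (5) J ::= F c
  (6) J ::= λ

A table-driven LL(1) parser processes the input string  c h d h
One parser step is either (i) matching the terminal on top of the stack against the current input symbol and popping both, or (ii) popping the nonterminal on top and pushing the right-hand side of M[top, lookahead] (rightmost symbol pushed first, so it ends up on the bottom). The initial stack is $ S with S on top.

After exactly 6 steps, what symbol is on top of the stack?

h

step 1: stack=$ S  input=c h d h $  — expand S ::= J h d h
step 2: stack=$ h d h J  input=c h d h $  — expand J ::= F c
step 3: stack=$ h d h c F  input=c h d h $  — expand F ::= λ
step 4: stack=$ h d h c  input=c h d h $  — match c
step 5: stack=$ h d h  input=h d h $  — match h
step 6: stack=$ h d  input=d h $  — match d
Stack after step 6: $ h (top = h).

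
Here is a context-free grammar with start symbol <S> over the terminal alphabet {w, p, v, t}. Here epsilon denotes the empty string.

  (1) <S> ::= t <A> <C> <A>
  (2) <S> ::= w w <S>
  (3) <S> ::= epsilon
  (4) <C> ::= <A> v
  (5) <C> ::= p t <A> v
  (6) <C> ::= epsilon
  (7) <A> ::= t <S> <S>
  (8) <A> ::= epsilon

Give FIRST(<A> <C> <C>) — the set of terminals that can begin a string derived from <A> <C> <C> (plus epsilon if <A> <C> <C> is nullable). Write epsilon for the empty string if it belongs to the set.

{epsilon, p, t, v}

FIRST(<S>) = {epsilon, t, w}
FIRST(<A>) = {epsilon, t}
FIRST(<C>) = {epsilon, p, t, v}  (via <A> v)
FIRST(<A> <C> <C>): take FIRST of each symbol in turn, carrying on past any symbol whose FIRST contains epsilon; result {epsilon, p, t, v}.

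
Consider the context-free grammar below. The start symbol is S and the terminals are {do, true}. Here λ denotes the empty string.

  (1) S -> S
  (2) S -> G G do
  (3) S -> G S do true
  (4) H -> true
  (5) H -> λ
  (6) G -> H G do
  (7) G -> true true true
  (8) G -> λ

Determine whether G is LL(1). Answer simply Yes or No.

No

FIRST(S) = {do, true}
FIRST(H) = {λ, true}
FIRST(G) = {λ, do, true}
FOLLOW(S) = {$, do}
FOLLOW(H) = {do, true}
FOLLOW(G) = {do, true}
Cell M[G, do] receives both G -> H G do and G -> λ — the grammar is not LL(1).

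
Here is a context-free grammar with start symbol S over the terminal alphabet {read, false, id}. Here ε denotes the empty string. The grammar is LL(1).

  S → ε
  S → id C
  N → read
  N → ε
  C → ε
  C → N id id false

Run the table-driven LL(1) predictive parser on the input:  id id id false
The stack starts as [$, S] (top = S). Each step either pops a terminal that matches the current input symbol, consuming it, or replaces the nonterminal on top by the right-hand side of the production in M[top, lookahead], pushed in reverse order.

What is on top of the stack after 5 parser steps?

step 1: stack=$ S  input=id id id false $  — expand S → id C
step 2: stack=$ C id  input=id id id false $  — match id
step 3: stack=$ C  input=id id false $  — expand C → N id id false
step 4: stack=$ false id id N  input=id id false $  — expand N → ε
step 5: stack=$ false id id  input=id id false $  — match id
Stack after step 5: $ false id (top = id).

id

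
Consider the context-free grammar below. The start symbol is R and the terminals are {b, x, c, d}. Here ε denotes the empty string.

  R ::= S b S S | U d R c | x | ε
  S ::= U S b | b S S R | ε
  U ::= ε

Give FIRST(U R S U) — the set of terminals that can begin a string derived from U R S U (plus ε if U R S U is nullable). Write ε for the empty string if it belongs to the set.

{ε, b, d, x}

FIRST(U): from U::=ε we get {ε}. So FIRST(U) = {ε}.
FIRST(S): from S::=U S b we get {b}; from S::=b S S R we get {b}; from S::=ε we get {ε}. So FIRST(S) = {ε, b}.
FIRST(R): from R::=S b S S we get {b}; from R::=U d R c we get {d}; from R::=x we get {x}; from R::=ε we get {ε}. So FIRST(R) = {ε, b, d, x}.
FIRST(U R S U): take FIRST of each symbol in turn, carrying on past any symbol whose FIRST contains ε; result {ε, b, d, x}.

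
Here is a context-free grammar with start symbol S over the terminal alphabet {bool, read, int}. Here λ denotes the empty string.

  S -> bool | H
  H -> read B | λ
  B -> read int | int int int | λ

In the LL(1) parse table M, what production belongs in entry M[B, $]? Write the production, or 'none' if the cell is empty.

B -> λ

FIRST(H) = {λ, read}
FIRST(B) = {λ, int, read}
FIRST(S) = {λ, bool, read}  (via H)
FOLLOW(S) includes $ since S is the start symbol.
FOLLOW(H): in S->H, the suffix after H is empty, so FOLLOW(H) ⊇ FOLLOW(S) = {$}. Thus FOLLOW(H) = {$}.
FOLLOW(B): in H->read B, the suffix after B is empty, so FOLLOW(B) ⊇ FOLLOW(H) = {$}. Thus FOLLOW(B) = {$}.
For B -> read int: FIRST(read int) = {read}, so it goes in M[B, t] for t ∈ {read}.
For B -> int int int: FIRST(int int int) = {int}, so it goes in M[B, t] for t ∈ {int}.
For B -> λ: FIRST(λ) = {λ}, so it goes in M[B, t] for t ∈ {}; since λ ∈ FIRST, also for every t ∈ FOLLOW(B) = {$}.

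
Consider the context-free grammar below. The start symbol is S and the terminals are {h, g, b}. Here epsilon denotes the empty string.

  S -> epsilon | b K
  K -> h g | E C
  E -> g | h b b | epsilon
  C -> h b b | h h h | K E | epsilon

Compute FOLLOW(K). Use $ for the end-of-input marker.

{$, g, h}

FIRST(S): from S->epsilon we get {epsilon}; from S->b K we get {b}. So FIRST(S) = {epsilon, b}.
FIRST(E): from E->g we get {g}; from E->h b b we get {h}; from E->epsilon we get {epsilon}. So FIRST(E) = {epsilon, g, h}.
FIRST(K): from K->h g we get {h}; from K->E C we get {epsilon, g, h}. So FIRST(K) = {epsilon, g, h}.
FIRST(C): from C->h b b we get {h}; from C->h h h we get {h}; from C->K E we get {epsilon, g, h}; from C->epsilon we get {epsilon}. So FIRST(C) = {epsilon, g, h}.
FOLLOW(S) includes $ since S is the start symbol.
FOLLOW(S): S appears on no right-hand side. Thus FOLLOW(S) = {$}.
FOLLOW(K): in S->b K, the suffix after K is empty, so FOLLOW(K) ⊇ FOLLOW(S) = {$}; in C->K E, K is followed by E with FIRST {epsilon, g, h}; in C->K E, the suffix after K is nullable, so FOLLOW(K) ⊇ FOLLOW(C) = {$, g, h}. Thus FOLLOW(K) = {$, g, h}.
FOLLOW(C): in K->E C, the suffix after C is empty, so FOLLOW(C) ⊇ FOLLOW(K) = {$, g, h}. Thus FOLLOW(C) = {$, g, h}.
FOLLOW(E): in K->E C, E is followed by C with FIRST {epsilon, g, h}; in K->E C, the suffix after E is nullable, so FOLLOW(E) ⊇ FOLLOW(K) = {$, g, h}; in C->K E, the suffix after E is empty, so FOLLOW(E) ⊇ FOLLOW(C) = {$, g, h}. Thus FOLLOW(E) = {$, g, h}.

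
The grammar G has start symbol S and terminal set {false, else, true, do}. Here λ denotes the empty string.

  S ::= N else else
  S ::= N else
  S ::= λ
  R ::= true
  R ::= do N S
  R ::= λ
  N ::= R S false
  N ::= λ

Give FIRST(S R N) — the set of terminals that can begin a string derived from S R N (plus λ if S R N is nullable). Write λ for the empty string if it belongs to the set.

{λ, do, else, false, true}

FIRST(R) = {λ, do, true}
FIRST(S) = {λ, do, else, false, true}  (via N else else, N else)
FIRST(N) = {λ, do, else, false, true}  (via R S false)
FIRST(S R N): take FIRST of each symbol in turn, carrying on past any symbol whose FIRST contains λ; result {λ, do, else, false, true}.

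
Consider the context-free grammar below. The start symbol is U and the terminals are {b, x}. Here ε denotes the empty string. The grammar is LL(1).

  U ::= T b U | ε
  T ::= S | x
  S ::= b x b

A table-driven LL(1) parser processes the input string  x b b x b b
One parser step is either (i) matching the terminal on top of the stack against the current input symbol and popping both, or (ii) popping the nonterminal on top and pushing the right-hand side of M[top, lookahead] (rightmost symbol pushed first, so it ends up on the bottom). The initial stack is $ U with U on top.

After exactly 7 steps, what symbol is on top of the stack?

b

step 1: stack=$ U  input=x b b x b b $  — expand U ::= T b U
step 2: stack=$ U b T  input=x b b x b b $  — expand T ::= x
step 3: stack=$ U b x  input=x b b x b b $  — match x
step 4: stack=$ U b  input=b b x b b $  — match b
step 5: stack=$ U  input=b x b b $  — expand U ::= T b U
step 6: stack=$ U b T  input=b x b b $  — expand T ::= S
step 7: stack=$ U b S  input=b x b b $  — expand S ::= b x b
Stack after step 7: $ U b b x b (top = b).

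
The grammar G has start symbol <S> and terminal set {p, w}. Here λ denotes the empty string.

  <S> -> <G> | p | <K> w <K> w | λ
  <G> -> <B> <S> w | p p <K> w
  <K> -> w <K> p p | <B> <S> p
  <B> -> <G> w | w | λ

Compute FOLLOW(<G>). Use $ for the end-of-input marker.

FIRST(<S>) = {λ, p, w}  (via <G>, <K> w <K> w)
FIRST(<G>) = {p, w}  (via <B> <S> w)
FIRST(<B>) = {λ, p, w}  (via <G> w)
FIRST(<K>) = {p, w}  (via <B> <S> p)
FOLLOW(<S>) includes $ since <S> is the start symbol.
FOLLOW(<S>): in <G>-><B> <S> w, <S> is followed by w with FIRST {w}; in <K>-><B> <S> p, <S> is followed by p with FIRST {p}. Thus FOLLOW(<S>) = {$, p, w}.
FOLLOW(<G>): in <S>-><G>, the suffix after <G> is empty, so FOLLOW(<G>) ⊇ FOLLOW(<S>) = {$, p, w}; in <B>-><G> w, <G> is followed by w with FIRST {w}. Thus FOLLOW(<G>) = {$, p, w}.
FOLLOW(<K>): in <S>-><K> w <K> w (occurrence 1), <K> is followed by w <K> w with FIRST {w}; in <S>-><K> w <K> w (occurrence 2), <K> is followed by w with FIRST {w}; in <G>->p p <K> w, <K> is followed by w with FIRST {w}; in <K>->w <K> p p, <K> is followed by p p with FIRST {p}. Thus FOLLOW(<K>) = {p, w}.
FOLLOW(<B>): in <G>-><B> <S> w, <B> is followed by <S> w with FIRST {p, w}; in <K>-><B> <S> p, <B> is followed by <S> p with FIRST {p, w}. Thus FOLLOW(<B>) = {p, w}.

{$, p, w}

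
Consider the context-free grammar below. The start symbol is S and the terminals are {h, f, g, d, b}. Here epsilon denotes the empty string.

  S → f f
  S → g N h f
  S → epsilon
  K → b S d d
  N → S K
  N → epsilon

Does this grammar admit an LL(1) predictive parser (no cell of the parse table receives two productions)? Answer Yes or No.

Yes

FIRST(S) = {epsilon, f, g}
FIRST(K) = {b}
FIRST(N) = {epsilon, b, f, g}
FOLLOW(S) = {$, b, d}
FOLLOW(K) = {h}
FOLLOW(N) = {h}
Each cell of M receives at most one production.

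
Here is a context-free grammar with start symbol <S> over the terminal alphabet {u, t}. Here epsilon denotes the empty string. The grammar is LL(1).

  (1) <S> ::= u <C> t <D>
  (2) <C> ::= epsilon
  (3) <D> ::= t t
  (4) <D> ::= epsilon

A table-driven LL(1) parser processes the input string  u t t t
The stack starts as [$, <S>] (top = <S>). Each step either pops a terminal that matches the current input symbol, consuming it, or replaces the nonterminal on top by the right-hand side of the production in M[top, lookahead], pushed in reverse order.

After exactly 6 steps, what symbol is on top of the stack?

     Stack          Input      Action
  1  $ <S>          u t t t $  expand <S> ::= u <C> t <D>
  2  $ <D> t <C> u  u t t t $  match u
  3  $ <D> t <C>    t t t $    expand <C> ::= epsilon
  4  $ <D> t        t t t $    match t
  5  $ <D>          t t $      expand <D> ::= t t
  6  $ t t          t t $      match t
Stack after step 6: $ t (top = t).

t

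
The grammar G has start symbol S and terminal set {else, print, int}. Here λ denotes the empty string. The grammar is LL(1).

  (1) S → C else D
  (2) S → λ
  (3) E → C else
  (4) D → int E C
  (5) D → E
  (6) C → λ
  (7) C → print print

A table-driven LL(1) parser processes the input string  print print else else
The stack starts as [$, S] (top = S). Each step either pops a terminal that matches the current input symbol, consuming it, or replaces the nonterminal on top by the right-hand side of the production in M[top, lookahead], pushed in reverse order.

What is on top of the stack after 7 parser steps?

     Stack                 Input                    Action
  1  $ S                   print print else else $  expand S → C else D
  2  $ D else C            print print else else $  expand C → print print
  3  $ D else print print  print print else else $  match print
  4  $ D else print        print else else $        match print
  5  $ D else              else else $              match else
  6  $ D                   else $                   expand D → E
  7  $ E                   else $                   expand E → C else
Stack after step 7: $ else C (top = C).

C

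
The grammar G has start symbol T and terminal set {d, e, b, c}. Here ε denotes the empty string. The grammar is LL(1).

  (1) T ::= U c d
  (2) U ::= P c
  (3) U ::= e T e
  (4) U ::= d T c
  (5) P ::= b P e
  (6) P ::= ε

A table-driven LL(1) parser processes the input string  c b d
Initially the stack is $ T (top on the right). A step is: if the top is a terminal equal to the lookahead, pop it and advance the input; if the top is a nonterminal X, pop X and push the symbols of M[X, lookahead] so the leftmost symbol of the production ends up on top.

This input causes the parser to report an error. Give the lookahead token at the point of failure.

b

     Stack      Input    Action
  1  $ T        c b d $  expand T ::= U c d
  2  $ d c U    c b d $  expand U ::= P c
  3  $ d c c P  c b d $  expand P ::= ε
  4  $ d c c    c b d $  match c
  5  $ d c      b d $    error: top is terminal c but lookahead is b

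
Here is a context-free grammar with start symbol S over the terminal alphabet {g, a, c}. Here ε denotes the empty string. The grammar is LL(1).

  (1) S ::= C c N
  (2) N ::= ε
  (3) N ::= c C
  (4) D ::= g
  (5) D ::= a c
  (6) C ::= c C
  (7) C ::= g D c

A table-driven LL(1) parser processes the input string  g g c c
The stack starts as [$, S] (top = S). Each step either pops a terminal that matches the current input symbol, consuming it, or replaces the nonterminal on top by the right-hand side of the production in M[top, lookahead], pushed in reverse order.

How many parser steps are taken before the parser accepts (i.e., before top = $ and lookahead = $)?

8

step 1: stack=$ S  input=g g c c $  — expand S ::= C c N
step 2: stack=$ N c C  input=g g c c $  — expand C ::= g D c
step 3: stack=$ N c c D g  input=g g c c $  — match g
step 4: stack=$ N c c D  input=g c c $  — expand D ::= g
step 5: stack=$ N c c g  input=g c c $  — match g
step 6: stack=$ N c c  input=c c $  — match c
step 7: stack=$ N c  input=c $  — match c
step 8: stack=$ N  input=$  — expand N ::= ε
Accept reached after 8 steps.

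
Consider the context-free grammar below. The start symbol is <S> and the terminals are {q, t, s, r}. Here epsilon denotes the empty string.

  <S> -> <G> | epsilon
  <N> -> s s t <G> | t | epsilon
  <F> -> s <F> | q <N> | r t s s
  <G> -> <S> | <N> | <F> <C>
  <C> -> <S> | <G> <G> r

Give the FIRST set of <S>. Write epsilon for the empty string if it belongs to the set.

{epsilon, q, r, s, t}

FIRST(<N>): from <N>->s s t <G> we get {s}; from <N>->t we get {t}; from <N>->epsilon we get {epsilon}. So FIRST(<N>) = {epsilon, s, t}.
FIRST(<F>): from <F>->s <F> we get {s}; from <F>->q <N> we get {q}; from <F>->r t s s we get {r}. So FIRST(<F>) = {q, r, s}.
FIRST(<S>): from <S>-><G> we get {epsilon, q, r, s, t}; from <S>->epsilon we get {epsilon}. So FIRST(<S>) = {epsilon, q, r, s, t}.
FIRST(<G>): from <G>-><S> we get {epsilon, q, r, s, t}; from <G>-><N> we get {epsilon, s, t}; from <G>-><F> <C> we get {q, r, s}. So FIRST(<G>) = {epsilon, q, r, s, t}.
FIRST(<C>): from <C>-><S> we get {epsilon, q, r, s, t}; from <C>-><G> <G> r we get {q, r, s, t}. So FIRST(<C>) = {epsilon, q, r, s, t}.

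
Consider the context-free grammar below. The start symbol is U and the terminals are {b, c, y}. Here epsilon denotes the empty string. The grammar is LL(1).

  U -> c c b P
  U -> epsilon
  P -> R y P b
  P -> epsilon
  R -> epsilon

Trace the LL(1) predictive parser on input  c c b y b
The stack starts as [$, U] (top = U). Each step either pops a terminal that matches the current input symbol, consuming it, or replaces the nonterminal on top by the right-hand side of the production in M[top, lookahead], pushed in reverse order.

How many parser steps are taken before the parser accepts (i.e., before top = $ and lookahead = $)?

step 1: stack=$ U  input=c c b y b $  — expand U -> c c b P
step 2: stack=$ P b c c  input=c c b y b $  — match c
step 3: stack=$ P b c  input=c b y b $  — match c
step 4: stack=$ P b  input=b y b $  — match b
step 5: stack=$ P  input=y b $  — expand P -> R y P b
step 6: stack=$ b P y R  input=y b $  — expand R -> epsilon
step 7: stack=$ b P y  input=y b $  — match y
step 8: stack=$ b P  input=b $  — expand P -> epsilon
step 9: stack=$ b  input=b $  — match b
Accept reached after 9 steps.

9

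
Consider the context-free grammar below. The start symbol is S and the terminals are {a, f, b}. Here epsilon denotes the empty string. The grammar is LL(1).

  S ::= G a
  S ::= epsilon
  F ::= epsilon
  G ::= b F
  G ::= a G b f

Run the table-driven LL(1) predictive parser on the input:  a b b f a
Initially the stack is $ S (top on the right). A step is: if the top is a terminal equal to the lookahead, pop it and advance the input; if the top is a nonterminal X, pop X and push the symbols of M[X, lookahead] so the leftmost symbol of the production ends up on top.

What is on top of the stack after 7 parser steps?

f

     Stack        Input        Action
  1  $ S          a b b f a $  expand S ::= G a
  2  $ a G        a b b f a $  expand G ::= a G b f
  3  $ a f b G a  a b b f a $  match a
  4  $ a f b G    b b f a $    expand G ::= b F
  5  $ a f b F b  b b f a $    match b
  6  $ a f b F    b f a $      expand F ::= epsilon
  7  $ a f b      b f a $      match b
Stack after step 7: $ a f (top = f).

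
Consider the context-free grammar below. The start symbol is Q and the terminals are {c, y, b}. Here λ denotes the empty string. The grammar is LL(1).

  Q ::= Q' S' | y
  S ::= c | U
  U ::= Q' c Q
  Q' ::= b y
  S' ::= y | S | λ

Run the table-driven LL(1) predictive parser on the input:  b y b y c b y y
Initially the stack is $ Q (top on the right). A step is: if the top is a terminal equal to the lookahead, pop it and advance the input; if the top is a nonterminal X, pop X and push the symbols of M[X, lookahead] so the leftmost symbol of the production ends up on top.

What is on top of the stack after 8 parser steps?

     Stack     Input              Action
  1  $ Q       b y b y c b y y $  expand Q ::= Q' S'
  2  $ S' Q'   b y b y c b y y $  expand Q' ::= b y
  3  $ S' y b  b y b y c b y y $  match b
  4  $ S' y    y b y c b y y $    match y
  5  $ S'      b y c b y y $      expand S' ::= S
  6  $ S       b y c b y y $      expand S ::= U
  7  $ U       b y c b y y $      expand U ::= Q' c Q
  8  $ Q c Q'  b y c b y y $      expand Q' ::= b y
Stack after step 8: $ Q c y b (top = b).

b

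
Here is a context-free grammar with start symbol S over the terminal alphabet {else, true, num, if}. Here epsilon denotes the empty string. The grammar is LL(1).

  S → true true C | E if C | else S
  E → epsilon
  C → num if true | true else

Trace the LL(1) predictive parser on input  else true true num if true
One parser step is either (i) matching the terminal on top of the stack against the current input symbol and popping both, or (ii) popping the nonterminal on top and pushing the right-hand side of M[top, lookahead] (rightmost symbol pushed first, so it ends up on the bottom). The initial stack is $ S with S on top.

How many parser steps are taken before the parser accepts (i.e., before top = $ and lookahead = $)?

     Stack          Input                         Action
  1  $ S            else true true num if true $  expand S → else S
  2  $ S else       else true true num if true $  match else
  3  $ S            true true num if true $       expand S → true true C
  4  $ C true true  true true num if true $       match true
  5  $ C true       true num if true $            match true
  6  $ C            num if true $                 expand C → num if true
  7  $ true if num  num if true $                 match num
  8  $ true if      if true $                     match if
  9  $ true         true $                        match true
Accept reached after 9 steps.

9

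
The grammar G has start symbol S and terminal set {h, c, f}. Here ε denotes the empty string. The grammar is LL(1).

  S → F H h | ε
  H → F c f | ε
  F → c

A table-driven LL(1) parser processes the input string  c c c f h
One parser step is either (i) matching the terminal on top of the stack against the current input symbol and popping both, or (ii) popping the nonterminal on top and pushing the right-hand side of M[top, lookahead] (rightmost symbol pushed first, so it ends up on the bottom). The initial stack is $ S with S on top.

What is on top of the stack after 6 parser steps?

step 1: stack=$ S  input=c c c f h $  — expand S → F H h
step 2: stack=$ h H F  input=c c c f h $  — expand F → c
step 3: stack=$ h H c  input=c c c f h $  — match c
step 4: stack=$ h H  input=c c f h $  — expand H → F c f
step 5: stack=$ h f c F  input=c c f h $  — expand F → c
step 6: stack=$ h f c c  input=c c f h $  — match c
Stack after step 6: $ h f c (top = c).

c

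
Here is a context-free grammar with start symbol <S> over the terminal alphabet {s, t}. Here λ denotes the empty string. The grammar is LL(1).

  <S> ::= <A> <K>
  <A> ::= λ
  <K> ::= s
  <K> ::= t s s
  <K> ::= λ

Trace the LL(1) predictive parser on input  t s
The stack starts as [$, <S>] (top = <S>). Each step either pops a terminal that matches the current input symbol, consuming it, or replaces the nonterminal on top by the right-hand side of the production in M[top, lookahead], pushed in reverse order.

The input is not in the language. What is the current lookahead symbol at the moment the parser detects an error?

step 1: stack=$ <S>  input=t s $  — expand <S> ::= <A> <K>
step 2: stack=$ <K> <A>  input=t s $  — expand <A> ::= λ
step 3: stack=$ <K>  input=t s $  — expand <K> ::= t s s
step 4: stack=$ s s t  input=t s $  — match t
step 5: stack=$ s s  input=s $  — match s
step 6: stack=$ s  input=$  — error: top is terminal s but lookahead is $

$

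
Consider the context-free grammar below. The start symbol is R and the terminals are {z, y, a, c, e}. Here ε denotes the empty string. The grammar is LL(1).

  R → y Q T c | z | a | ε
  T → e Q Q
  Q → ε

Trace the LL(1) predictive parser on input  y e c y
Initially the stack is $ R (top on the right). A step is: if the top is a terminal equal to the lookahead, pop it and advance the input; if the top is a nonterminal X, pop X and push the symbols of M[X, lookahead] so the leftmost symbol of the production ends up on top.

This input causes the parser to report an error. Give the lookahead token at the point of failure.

step 1: stack=$ R  input=y e c y $  — expand R → y Q T c
step 2: stack=$ c T Q y  input=y e c y $  — match y
step 3: stack=$ c T Q  input=e c y $  — expand Q → ε
step 4: stack=$ c T  input=e c y $  — expand T → e Q Q
step 5: stack=$ c Q Q e  input=e c y $  — match e
step 6: stack=$ c Q Q  input=c y $  — expand Q → ε
step 7: stack=$ c Q  input=c y $  — expand Q → ε
step 8: stack=$ c  input=c y $  — match c
step 9: stack=$  input=y $  — error: stack empty but input remains

y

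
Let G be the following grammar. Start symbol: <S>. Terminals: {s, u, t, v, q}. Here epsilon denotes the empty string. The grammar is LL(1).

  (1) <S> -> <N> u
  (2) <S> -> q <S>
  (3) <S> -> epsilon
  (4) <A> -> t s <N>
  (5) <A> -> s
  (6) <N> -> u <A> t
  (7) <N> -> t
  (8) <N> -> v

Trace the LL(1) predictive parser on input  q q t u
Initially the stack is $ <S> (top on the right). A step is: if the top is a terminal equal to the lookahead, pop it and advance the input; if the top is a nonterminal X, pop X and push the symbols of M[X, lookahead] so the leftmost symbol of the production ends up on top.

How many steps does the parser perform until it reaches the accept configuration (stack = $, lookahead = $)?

8

     Stack    Input      Action
  1  $ <S>    q q t u $  expand <S> -> q <S>
  2  $ <S> q  q q t u $  match q
  3  $ <S>    q t u $    expand <S> -> q <S>
  4  $ <S> q  q t u $    match q
  5  $ <S>    t u $      expand <S> -> <N> u
  6  $ u <N>  t u $      expand <N> -> t
  7  $ u t    t u $      match t
  8  $ u      u $        match u
Accept reached after 8 steps.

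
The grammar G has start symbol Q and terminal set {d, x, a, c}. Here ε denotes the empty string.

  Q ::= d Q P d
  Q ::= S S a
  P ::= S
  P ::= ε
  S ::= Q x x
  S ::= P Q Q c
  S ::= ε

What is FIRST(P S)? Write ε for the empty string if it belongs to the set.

{ε, a, d}

FIRST(Q) = {a, d}  (via S S a)
FIRST(P) = {ε, a, d}  (via S)
FIRST(S) = {ε, a, d}  (via Q x x, P Q Q c)
FIRST(P S): take FIRST of each symbol in turn, carrying on past any symbol whose FIRST contains ε; result {ε, a, d}.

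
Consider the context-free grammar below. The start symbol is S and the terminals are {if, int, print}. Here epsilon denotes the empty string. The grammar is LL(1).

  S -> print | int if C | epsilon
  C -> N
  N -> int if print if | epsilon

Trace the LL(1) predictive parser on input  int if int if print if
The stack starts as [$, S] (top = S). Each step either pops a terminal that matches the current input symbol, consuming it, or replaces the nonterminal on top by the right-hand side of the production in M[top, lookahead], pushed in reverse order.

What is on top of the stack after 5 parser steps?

step 1: stack=$ S  input=int if int if print if $  — expand S -> int if C
step 2: stack=$ C if int  input=int if int if print if $  — match int
step 3: stack=$ C if  input=if int if print if $  — match if
step 4: stack=$ C  input=int if print if $  — expand C -> N
step 5: stack=$ N  input=int if print if $  — expand N -> int if print if
Stack after step 5: $ if print if int (top = int).

int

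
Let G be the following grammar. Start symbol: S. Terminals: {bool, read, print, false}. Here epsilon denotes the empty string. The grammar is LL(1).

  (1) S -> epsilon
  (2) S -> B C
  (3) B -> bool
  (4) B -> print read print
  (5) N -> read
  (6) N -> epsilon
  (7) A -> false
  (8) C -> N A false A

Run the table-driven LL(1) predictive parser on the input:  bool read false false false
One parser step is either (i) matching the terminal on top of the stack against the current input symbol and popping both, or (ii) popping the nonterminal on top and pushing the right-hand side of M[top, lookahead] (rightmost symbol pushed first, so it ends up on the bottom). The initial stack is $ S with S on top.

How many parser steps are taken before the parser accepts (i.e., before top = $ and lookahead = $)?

11

step 1: stack=$ S  input=bool read false false false $  — expand S -> B C
step 2: stack=$ C B  input=bool read false false false $  — expand B -> bool
step 3: stack=$ C bool  input=bool read false false false $  — match bool
step 4: stack=$ C  input=read false false false $  — expand C -> N A false A
step 5: stack=$ A false A N  input=read false false false $  — expand N -> read
step 6: stack=$ A false A read  input=read false false false $  — match read
step 7: stack=$ A false A  input=false false false $  — expand A -> false
step 8: stack=$ A false false  input=false false false $  — match false
step 9: stack=$ A false  input=false false $  — match false
step 10: stack=$ A  input=false $  — expand A -> false
step 11: stack=$ false  input=false $  — match false
Accept reached after 11 steps.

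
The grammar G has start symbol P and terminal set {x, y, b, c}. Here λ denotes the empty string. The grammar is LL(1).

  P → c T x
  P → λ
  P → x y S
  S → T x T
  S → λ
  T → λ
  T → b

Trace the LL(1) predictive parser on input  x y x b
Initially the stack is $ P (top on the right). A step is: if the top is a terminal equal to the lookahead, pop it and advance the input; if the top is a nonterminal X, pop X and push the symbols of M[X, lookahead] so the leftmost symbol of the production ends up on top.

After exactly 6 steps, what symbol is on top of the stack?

T

     Stack    Input      Action
  1  $ P      x y x b $  expand P → x y S
  2  $ S y x  x y x b $  match x
  3  $ S y    y x b $    match y
  4  $ S      x b $      expand S → T x T
  5  $ T x T  x b $      expand T → λ
  6  $ T x    x b $      match x
Stack after step 6: $ T (top = T).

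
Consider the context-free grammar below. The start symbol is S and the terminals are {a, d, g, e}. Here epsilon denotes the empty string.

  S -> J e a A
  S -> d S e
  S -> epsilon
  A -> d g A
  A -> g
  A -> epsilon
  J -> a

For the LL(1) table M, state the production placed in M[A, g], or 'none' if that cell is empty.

A -> g

FIRST(A) = {epsilon, d, g}
FIRST(J) = {a}
FIRST(S) = {epsilon, a, d}  (via J e a A)
FOLLOW(S) includes $ since S is the start symbol.
FOLLOW(S): in S->d S e, S is followed by e with FIRST {e}. Thus FOLLOW(S) = {$, e}.
FOLLOW(A): in S->J e a A, the suffix after A is empty, so FOLLOW(A) ⊇ FOLLOW(S) = {$, e}; in A->d g A, the suffix after A is empty (adds nothing new). Thus FOLLOW(A) = {$, e}.
For A -> d g A: FIRST(d g A) = {d}, so it goes in M[A, t] for t ∈ {d}.
For A -> g: FIRST(g) = {g}, so it goes in M[A, t] for t ∈ {g}.
For A -> epsilon: FIRST(epsilon) = {epsilon}, so it goes in M[A, t] for t ∈ {}; since epsilon ∈ FIRST, also for every t ∈ FOLLOW(A) = {$, e}.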